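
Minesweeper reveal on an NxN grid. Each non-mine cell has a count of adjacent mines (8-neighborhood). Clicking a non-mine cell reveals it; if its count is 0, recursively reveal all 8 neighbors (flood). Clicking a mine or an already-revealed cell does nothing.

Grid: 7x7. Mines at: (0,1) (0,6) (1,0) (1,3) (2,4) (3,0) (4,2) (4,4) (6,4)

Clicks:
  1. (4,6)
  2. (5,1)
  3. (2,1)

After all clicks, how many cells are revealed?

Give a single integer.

Click 1 (4,6) count=0: revealed 12 new [(1,5) (1,6) (2,5) (2,6) (3,5) (3,6) (4,5) (4,6) (5,5) (5,6) (6,5) (6,6)] -> total=12
Click 2 (5,1) count=1: revealed 1 new [(5,1)] -> total=13
Click 3 (2,1) count=2: revealed 1 new [(2,1)] -> total=14

Answer: 14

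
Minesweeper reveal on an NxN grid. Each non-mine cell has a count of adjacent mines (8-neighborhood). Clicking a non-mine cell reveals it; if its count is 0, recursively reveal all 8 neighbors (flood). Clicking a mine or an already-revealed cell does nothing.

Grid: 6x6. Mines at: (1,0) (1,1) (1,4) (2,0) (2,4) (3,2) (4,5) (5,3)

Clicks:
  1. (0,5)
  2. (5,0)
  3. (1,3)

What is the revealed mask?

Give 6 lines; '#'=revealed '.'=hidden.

Answer: .....#
...#..
......
##....
###...
###...

Derivation:
Click 1 (0,5) count=1: revealed 1 new [(0,5)] -> total=1
Click 2 (5,0) count=0: revealed 8 new [(3,0) (3,1) (4,0) (4,1) (4,2) (5,0) (5,1) (5,2)] -> total=9
Click 3 (1,3) count=2: revealed 1 new [(1,3)] -> total=10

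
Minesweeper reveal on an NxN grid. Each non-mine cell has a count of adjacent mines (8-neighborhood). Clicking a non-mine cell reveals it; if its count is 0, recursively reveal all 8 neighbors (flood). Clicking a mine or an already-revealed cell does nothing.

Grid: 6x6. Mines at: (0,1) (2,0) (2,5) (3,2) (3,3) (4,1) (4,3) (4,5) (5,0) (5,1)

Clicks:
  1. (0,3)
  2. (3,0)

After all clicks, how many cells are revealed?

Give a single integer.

Answer: 12

Derivation:
Click 1 (0,3) count=0: revealed 11 new [(0,2) (0,3) (0,4) (0,5) (1,2) (1,3) (1,4) (1,5) (2,2) (2,3) (2,4)] -> total=11
Click 2 (3,0) count=2: revealed 1 new [(3,0)] -> total=12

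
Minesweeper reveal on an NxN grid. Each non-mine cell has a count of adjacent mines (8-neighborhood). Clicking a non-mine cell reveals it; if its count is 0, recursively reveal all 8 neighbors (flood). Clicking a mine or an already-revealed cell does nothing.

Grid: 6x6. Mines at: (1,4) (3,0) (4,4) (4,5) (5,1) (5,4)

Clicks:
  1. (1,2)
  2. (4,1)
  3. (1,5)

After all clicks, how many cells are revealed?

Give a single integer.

Click 1 (1,2) count=0: revealed 18 new [(0,0) (0,1) (0,2) (0,3) (1,0) (1,1) (1,2) (1,3) (2,0) (2,1) (2,2) (2,3) (3,1) (3,2) (3,3) (4,1) (4,2) (4,3)] -> total=18
Click 2 (4,1) count=2: revealed 0 new [(none)] -> total=18
Click 3 (1,5) count=1: revealed 1 new [(1,5)] -> total=19

Answer: 19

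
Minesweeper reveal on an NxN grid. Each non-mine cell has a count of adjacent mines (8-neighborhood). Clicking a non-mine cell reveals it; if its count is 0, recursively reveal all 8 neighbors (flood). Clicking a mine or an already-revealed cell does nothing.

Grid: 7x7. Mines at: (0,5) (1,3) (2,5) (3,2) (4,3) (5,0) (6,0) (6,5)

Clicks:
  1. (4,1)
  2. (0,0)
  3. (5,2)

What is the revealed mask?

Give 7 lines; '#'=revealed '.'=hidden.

Answer: ###....
###....
###....
##.....
##.....
..#....
.......

Derivation:
Click 1 (4,1) count=2: revealed 1 new [(4,1)] -> total=1
Click 2 (0,0) count=0: revealed 12 new [(0,0) (0,1) (0,2) (1,0) (1,1) (1,2) (2,0) (2,1) (2,2) (3,0) (3,1) (4,0)] -> total=13
Click 3 (5,2) count=1: revealed 1 new [(5,2)] -> total=14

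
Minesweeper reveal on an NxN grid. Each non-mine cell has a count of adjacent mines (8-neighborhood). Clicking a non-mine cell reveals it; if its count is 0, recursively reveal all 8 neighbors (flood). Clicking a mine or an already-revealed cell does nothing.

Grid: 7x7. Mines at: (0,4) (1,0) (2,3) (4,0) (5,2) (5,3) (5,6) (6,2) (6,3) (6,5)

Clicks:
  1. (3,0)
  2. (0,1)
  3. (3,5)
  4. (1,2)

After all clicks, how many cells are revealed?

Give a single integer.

Answer: 17

Derivation:
Click 1 (3,0) count=1: revealed 1 new [(3,0)] -> total=1
Click 2 (0,1) count=1: revealed 1 new [(0,1)] -> total=2
Click 3 (3,5) count=0: revealed 14 new [(0,5) (0,6) (1,4) (1,5) (1,6) (2,4) (2,5) (2,6) (3,4) (3,5) (3,6) (4,4) (4,5) (4,6)] -> total=16
Click 4 (1,2) count=1: revealed 1 new [(1,2)] -> total=17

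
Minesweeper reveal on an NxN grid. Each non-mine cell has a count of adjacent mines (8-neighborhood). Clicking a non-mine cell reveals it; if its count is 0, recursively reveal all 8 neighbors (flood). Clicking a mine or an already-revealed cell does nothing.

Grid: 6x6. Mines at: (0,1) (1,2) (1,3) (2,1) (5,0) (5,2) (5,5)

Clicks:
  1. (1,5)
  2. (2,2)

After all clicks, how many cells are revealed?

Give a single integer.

Answer: 16

Derivation:
Click 1 (1,5) count=0: revealed 16 new [(0,4) (0,5) (1,4) (1,5) (2,2) (2,3) (2,4) (2,5) (3,2) (3,3) (3,4) (3,5) (4,2) (4,3) (4,4) (4,5)] -> total=16
Click 2 (2,2) count=3: revealed 0 new [(none)] -> total=16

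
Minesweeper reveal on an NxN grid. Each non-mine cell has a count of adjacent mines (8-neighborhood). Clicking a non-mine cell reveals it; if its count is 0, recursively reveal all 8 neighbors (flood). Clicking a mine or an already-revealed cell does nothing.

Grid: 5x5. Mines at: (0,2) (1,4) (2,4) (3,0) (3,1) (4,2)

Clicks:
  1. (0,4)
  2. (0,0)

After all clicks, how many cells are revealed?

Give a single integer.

Click 1 (0,4) count=1: revealed 1 new [(0,4)] -> total=1
Click 2 (0,0) count=0: revealed 6 new [(0,0) (0,1) (1,0) (1,1) (2,0) (2,1)] -> total=7

Answer: 7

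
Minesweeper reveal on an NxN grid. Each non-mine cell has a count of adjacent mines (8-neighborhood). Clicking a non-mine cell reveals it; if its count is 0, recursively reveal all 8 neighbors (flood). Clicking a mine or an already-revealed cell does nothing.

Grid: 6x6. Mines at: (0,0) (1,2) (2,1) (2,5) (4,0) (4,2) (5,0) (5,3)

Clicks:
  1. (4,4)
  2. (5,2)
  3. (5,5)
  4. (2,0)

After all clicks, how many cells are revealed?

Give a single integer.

Answer: 8

Derivation:
Click 1 (4,4) count=1: revealed 1 new [(4,4)] -> total=1
Click 2 (5,2) count=2: revealed 1 new [(5,2)] -> total=2
Click 3 (5,5) count=0: revealed 5 new [(3,4) (3,5) (4,5) (5,4) (5,5)] -> total=7
Click 4 (2,0) count=1: revealed 1 new [(2,0)] -> total=8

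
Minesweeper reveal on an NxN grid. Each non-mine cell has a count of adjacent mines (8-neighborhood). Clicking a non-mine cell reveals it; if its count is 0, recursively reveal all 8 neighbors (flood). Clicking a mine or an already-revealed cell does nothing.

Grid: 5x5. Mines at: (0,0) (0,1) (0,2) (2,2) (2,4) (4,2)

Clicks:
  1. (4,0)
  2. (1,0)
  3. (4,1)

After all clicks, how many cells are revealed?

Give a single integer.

Click 1 (4,0) count=0: revealed 8 new [(1,0) (1,1) (2,0) (2,1) (3,0) (3,1) (4,0) (4,1)] -> total=8
Click 2 (1,0) count=2: revealed 0 new [(none)] -> total=8
Click 3 (4,1) count=1: revealed 0 new [(none)] -> total=8

Answer: 8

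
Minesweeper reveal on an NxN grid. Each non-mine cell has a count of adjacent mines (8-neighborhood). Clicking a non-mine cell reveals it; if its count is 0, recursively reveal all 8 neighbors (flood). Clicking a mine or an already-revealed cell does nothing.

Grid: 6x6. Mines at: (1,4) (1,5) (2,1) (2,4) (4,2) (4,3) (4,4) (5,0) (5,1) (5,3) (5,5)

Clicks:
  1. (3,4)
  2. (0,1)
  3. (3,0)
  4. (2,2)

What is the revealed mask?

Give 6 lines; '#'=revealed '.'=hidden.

Click 1 (3,4) count=3: revealed 1 new [(3,4)] -> total=1
Click 2 (0,1) count=0: revealed 8 new [(0,0) (0,1) (0,2) (0,3) (1,0) (1,1) (1,2) (1,3)] -> total=9
Click 3 (3,0) count=1: revealed 1 new [(3,0)] -> total=10
Click 4 (2,2) count=1: revealed 1 new [(2,2)] -> total=11

Answer: ####..
####..
..#...
#...#.
......
......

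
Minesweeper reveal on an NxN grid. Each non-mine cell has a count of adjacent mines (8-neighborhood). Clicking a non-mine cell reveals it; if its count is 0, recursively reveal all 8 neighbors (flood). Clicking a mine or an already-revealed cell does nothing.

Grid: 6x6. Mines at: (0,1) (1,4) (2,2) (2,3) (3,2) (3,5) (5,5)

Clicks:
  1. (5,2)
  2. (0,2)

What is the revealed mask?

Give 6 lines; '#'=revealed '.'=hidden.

Click 1 (5,2) count=0: revealed 16 new [(1,0) (1,1) (2,0) (2,1) (3,0) (3,1) (4,0) (4,1) (4,2) (4,3) (4,4) (5,0) (5,1) (5,2) (5,3) (5,4)] -> total=16
Click 2 (0,2) count=1: revealed 1 new [(0,2)] -> total=17

Answer: ..#...
##....
##....
##....
#####.
#####.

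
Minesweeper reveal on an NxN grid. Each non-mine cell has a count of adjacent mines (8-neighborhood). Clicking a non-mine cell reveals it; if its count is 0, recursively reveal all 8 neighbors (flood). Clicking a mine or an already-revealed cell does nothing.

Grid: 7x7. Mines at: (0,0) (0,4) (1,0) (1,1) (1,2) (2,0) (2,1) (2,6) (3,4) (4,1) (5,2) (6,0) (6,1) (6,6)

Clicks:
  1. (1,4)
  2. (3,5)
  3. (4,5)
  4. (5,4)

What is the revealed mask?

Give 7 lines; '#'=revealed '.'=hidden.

Answer: .......
....#..
.......
.....#.
...###.
...###.
...###.

Derivation:
Click 1 (1,4) count=1: revealed 1 new [(1,4)] -> total=1
Click 2 (3,5) count=2: revealed 1 new [(3,5)] -> total=2
Click 3 (4,5) count=1: revealed 1 new [(4,5)] -> total=3
Click 4 (5,4) count=0: revealed 8 new [(4,3) (4,4) (5,3) (5,4) (5,5) (6,3) (6,4) (6,5)] -> total=11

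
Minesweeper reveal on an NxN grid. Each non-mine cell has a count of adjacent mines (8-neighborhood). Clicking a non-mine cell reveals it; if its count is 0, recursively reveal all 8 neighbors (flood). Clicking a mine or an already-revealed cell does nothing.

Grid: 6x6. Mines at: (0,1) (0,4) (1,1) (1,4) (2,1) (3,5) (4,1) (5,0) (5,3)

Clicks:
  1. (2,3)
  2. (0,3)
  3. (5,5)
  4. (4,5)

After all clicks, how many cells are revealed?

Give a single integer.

Click 1 (2,3) count=1: revealed 1 new [(2,3)] -> total=1
Click 2 (0,3) count=2: revealed 1 new [(0,3)] -> total=2
Click 3 (5,5) count=0: revealed 4 new [(4,4) (4,5) (5,4) (5,5)] -> total=6
Click 4 (4,5) count=1: revealed 0 new [(none)] -> total=6

Answer: 6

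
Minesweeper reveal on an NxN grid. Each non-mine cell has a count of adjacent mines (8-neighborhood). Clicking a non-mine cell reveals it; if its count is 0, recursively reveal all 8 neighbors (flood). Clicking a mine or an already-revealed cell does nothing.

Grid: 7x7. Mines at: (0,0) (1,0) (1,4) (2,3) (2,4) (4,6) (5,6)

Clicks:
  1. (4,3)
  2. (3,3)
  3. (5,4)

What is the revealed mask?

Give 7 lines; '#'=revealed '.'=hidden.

Click 1 (4,3) count=0: revealed 27 new [(2,0) (2,1) (2,2) (3,0) (3,1) (3,2) (3,3) (3,4) (3,5) (4,0) (4,1) (4,2) (4,3) (4,4) (4,5) (5,0) (5,1) (5,2) (5,3) (5,4) (5,5) (6,0) (6,1) (6,2) (6,3) (6,4) (6,5)] -> total=27
Click 2 (3,3) count=2: revealed 0 new [(none)] -> total=27
Click 3 (5,4) count=0: revealed 0 new [(none)] -> total=27

Answer: .......
.......
###....
######.
######.
######.
######.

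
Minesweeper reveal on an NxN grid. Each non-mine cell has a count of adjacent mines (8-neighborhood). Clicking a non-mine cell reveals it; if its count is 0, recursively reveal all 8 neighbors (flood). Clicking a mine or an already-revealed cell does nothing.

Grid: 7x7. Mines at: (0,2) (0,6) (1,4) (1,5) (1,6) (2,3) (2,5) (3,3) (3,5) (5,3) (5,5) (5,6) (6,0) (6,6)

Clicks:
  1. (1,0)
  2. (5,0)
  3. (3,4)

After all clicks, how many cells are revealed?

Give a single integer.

Click 1 (1,0) count=0: revealed 17 new [(0,0) (0,1) (1,0) (1,1) (1,2) (2,0) (2,1) (2,2) (3,0) (3,1) (3,2) (4,0) (4,1) (4,2) (5,0) (5,1) (5,2)] -> total=17
Click 2 (5,0) count=1: revealed 0 new [(none)] -> total=17
Click 3 (3,4) count=4: revealed 1 new [(3,4)] -> total=18

Answer: 18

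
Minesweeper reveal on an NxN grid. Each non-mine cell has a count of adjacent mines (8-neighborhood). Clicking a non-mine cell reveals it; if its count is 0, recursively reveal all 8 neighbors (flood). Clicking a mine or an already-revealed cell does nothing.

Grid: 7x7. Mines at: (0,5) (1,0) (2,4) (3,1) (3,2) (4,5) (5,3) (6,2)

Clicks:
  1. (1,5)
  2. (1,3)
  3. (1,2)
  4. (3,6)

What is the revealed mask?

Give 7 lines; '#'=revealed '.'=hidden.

Click 1 (1,5) count=2: revealed 1 new [(1,5)] -> total=1
Click 2 (1,3) count=1: revealed 1 new [(1,3)] -> total=2
Click 3 (1,2) count=0: revealed 10 new [(0,1) (0,2) (0,3) (0,4) (1,1) (1,2) (1,4) (2,1) (2,2) (2,3)] -> total=12
Click 4 (3,6) count=1: revealed 1 new [(3,6)] -> total=13

Answer: .####..
.#####.
.###...
......#
.......
.......
.......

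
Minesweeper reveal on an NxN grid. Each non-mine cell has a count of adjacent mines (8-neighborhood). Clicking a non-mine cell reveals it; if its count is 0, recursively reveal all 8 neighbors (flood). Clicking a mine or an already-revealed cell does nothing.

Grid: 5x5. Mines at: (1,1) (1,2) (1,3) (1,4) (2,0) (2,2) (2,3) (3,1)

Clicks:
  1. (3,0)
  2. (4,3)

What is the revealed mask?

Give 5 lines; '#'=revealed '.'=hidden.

Answer: .....
.....
.....
#.###
..###

Derivation:
Click 1 (3,0) count=2: revealed 1 new [(3,0)] -> total=1
Click 2 (4,3) count=0: revealed 6 new [(3,2) (3,3) (3,4) (4,2) (4,3) (4,4)] -> total=7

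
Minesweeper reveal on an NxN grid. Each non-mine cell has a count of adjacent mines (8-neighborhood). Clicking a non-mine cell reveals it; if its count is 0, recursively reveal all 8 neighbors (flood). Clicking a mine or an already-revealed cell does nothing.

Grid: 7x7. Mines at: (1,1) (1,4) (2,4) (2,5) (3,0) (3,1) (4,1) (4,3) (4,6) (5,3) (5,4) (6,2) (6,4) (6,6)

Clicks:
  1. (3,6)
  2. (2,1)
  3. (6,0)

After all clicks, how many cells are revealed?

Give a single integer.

Answer: 6

Derivation:
Click 1 (3,6) count=2: revealed 1 new [(3,6)] -> total=1
Click 2 (2,1) count=3: revealed 1 new [(2,1)] -> total=2
Click 3 (6,0) count=0: revealed 4 new [(5,0) (5,1) (6,0) (6,1)] -> total=6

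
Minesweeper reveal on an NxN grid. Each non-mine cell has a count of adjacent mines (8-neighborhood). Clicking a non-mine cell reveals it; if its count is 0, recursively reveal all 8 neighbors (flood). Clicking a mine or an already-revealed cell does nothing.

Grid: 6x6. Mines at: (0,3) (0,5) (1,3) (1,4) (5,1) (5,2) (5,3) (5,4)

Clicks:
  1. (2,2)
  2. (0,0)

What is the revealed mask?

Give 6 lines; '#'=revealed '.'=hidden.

Answer: ###...
###...
######
######
######
......

Derivation:
Click 1 (2,2) count=1: revealed 1 new [(2,2)] -> total=1
Click 2 (0,0) count=0: revealed 23 new [(0,0) (0,1) (0,2) (1,0) (1,1) (1,2) (2,0) (2,1) (2,3) (2,4) (2,5) (3,0) (3,1) (3,2) (3,3) (3,4) (3,5) (4,0) (4,1) (4,2) (4,3) (4,4) (4,5)] -> total=24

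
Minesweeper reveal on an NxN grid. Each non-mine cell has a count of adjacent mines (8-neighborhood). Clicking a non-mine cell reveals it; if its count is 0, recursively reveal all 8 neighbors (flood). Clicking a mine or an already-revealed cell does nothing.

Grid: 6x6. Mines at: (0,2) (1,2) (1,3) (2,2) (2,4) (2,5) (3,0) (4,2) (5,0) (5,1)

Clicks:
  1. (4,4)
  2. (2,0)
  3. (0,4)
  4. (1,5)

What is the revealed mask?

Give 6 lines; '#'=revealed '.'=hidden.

Answer: ....#.
.....#
#.....
...###
...###
...###

Derivation:
Click 1 (4,4) count=0: revealed 9 new [(3,3) (3,4) (3,5) (4,3) (4,4) (4,5) (5,3) (5,4) (5,5)] -> total=9
Click 2 (2,0) count=1: revealed 1 new [(2,0)] -> total=10
Click 3 (0,4) count=1: revealed 1 new [(0,4)] -> total=11
Click 4 (1,5) count=2: revealed 1 new [(1,5)] -> total=12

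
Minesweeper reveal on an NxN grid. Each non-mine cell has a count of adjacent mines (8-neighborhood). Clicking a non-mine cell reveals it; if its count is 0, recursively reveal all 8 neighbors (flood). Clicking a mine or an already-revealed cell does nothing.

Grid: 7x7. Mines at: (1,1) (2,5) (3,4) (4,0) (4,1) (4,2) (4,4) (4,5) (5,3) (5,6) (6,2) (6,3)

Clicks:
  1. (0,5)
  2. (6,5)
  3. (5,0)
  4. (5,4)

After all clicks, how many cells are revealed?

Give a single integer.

Answer: 16

Derivation:
Click 1 (0,5) count=0: revealed 13 new [(0,2) (0,3) (0,4) (0,5) (0,6) (1,2) (1,3) (1,4) (1,5) (1,6) (2,2) (2,3) (2,4)] -> total=13
Click 2 (6,5) count=1: revealed 1 new [(6,5)] -> total=14
Click 3 (5,0) count=2: revealed 1 new [(5,0)] -> total=15
Click 4 (5,4) count=4: revealed 1 new [(5,4)] -> total=16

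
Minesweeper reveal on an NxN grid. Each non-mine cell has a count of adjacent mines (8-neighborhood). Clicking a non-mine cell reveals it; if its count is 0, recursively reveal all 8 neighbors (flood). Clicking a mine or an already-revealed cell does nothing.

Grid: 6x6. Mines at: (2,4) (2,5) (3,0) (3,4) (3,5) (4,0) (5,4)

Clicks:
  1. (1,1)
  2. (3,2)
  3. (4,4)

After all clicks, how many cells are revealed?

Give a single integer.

Answer: 26

Derivation:
Click 1 (1,1) count=0: revealed 25 new [(0,0) (0,1) (0,2) (0,3) (0,4) (0,5) (1,0) (1,1) (1,2) (1,3) (1,4) (1,5) (2,0) (2,1) (2,2) (2,3) (3,1) (3,2) (3,3) (4,1) (4,2) (4,3) (5,1) (5,2) (5,3)] -> total=25
Click 2 (3,2) count=0: revealed 0 new [(none)] -> total=25
Click 3 (4,4) count=3: revealed 1 new [(4,4)] -> total=26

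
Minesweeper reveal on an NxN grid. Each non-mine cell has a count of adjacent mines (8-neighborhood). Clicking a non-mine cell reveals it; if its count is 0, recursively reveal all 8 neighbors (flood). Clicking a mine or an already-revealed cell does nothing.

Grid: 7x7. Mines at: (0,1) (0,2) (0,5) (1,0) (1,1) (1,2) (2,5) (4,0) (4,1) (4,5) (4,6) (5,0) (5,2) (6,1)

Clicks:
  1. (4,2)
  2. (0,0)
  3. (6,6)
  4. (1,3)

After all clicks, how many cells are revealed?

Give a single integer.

Answer: 11

Derivation:
Click 1 (4,2) count=2: revealed 1 new [(4,2)] -> total=1
Click 2 (0,0) count=3: revealed 1 new [(0,0)] -> total=2
Click 3 (6,6) count=0: revealed 8 new [(5,3) (5,4) (5,5) (5,6) (6,3) (6,4) (6,5) (6,6)] -> total=10
Click 4 (1,3) count=2: revealed 1 new [(1,3)] -> total=11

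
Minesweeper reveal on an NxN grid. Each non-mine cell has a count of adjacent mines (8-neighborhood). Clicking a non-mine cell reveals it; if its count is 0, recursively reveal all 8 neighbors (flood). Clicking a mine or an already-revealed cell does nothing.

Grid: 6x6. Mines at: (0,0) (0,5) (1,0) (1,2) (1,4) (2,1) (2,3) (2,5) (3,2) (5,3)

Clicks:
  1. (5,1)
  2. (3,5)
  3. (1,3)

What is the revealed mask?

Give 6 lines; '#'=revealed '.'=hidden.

Answer: ......
...#..
......
##...#
###...
###...

Derivation:
Click 1 (5,1) count=0: revealed 8 new [(3,0) (3,1) (4,0) (4,1) (4,2) (5,0) (5,1) (5,2)] -> total=8
Click 2 (3,5) count=1: revealed 1 new [(3,5)] -> total=9
Click 3 (1,3) count=3: revealed 1 new [(1,3)] -> total=10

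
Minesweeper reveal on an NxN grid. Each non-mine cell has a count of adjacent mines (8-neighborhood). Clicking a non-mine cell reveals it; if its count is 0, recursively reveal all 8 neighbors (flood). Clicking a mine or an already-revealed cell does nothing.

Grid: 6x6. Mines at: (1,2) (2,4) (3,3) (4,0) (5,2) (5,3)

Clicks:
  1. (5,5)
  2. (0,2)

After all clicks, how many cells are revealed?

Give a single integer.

Click 1 (5,5) count=0: revealed 6 new [(3,4) (3,5) (4,4) (4,5) (5,4) (5,5)] -> total=6
Click 2 (0,2) count=1: revealed 1 new [(0,2)] -> total=7

Answer: 7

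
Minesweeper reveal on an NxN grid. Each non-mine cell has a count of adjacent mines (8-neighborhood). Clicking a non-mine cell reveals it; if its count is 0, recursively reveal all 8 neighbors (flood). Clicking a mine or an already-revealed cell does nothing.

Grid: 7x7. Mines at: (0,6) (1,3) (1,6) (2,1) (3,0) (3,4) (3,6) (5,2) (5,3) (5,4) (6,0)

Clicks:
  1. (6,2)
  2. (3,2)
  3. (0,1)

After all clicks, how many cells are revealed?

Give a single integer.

Click 1 (6,2) count=2: revealed 1 new [(6,2)] -> total=1
Click 2 (3,2) count=1: revealed 1 new [(3,2)] -> total=2
Click 3 (0,1) count=0: revealed 6 new [(0,0) (0,1) (0,2) (1,0) (1,1) (1,2)] -> total=8

Answer: 8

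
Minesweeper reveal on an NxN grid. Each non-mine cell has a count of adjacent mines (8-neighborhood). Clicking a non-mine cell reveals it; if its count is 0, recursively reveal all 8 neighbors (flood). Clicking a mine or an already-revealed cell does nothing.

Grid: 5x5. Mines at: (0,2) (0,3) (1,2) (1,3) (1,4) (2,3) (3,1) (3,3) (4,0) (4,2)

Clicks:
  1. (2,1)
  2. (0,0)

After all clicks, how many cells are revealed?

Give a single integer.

Answer: 6

Derivation:
Click 1 (2,1) count=2: revealed 1 new [(2,1)] -> total=1
Click 2 (0,0) count=0: revealed 5 new [(0,0) (0,1) (1,0) (1,1) (2,0)] -> total=6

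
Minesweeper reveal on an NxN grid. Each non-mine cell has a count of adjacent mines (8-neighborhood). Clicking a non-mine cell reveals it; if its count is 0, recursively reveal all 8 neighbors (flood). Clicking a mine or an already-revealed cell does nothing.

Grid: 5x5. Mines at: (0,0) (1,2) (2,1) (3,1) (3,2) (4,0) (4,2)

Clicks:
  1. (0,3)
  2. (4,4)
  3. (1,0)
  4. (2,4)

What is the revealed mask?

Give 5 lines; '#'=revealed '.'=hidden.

Click 1 (0,3) count=1: revealed 1 new [(0,3)] -> total=1
Click 2 (4,4) count=0: revealed 9 new [(0,4) (1,3) (1,4) (2,3) (2,4) (3,3) (3,4) (4,3) (4,4)] -> total=10
Click 3 (1,0) count=2: revealed 1 new [(1,0)] -> total=11
Click 4 (2,4) count=0: revealed 0 new [(none)] -> total=11

Answer: ...##
#..##
...##
...##
...##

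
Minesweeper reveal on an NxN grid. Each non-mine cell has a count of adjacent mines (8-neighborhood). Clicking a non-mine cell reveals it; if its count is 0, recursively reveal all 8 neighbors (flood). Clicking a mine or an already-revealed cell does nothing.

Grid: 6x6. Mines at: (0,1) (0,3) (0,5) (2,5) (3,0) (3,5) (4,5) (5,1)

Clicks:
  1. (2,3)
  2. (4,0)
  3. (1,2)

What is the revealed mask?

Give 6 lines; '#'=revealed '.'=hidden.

Answer: ......
.####.
.####.
.####.
#####.
..###.

Derivation:
Click 1 (2,3) count=0: revealed 19 new [(1,1) (1,2) (1,3) (1,4) (2,1) (2,2) (2,3) (2,4) (3,1) (3,2) (3,3) (3,4) (4,1) (4,2) (4,3) (4,4) (5,2) (5,3) (5,4)] -> total=19
Click 2 (4,0) count=2: revealed 1 new [(4,0)] -> total=20
Click 3 (1,2) count=2: revealed 0 new [(none)] -> total=20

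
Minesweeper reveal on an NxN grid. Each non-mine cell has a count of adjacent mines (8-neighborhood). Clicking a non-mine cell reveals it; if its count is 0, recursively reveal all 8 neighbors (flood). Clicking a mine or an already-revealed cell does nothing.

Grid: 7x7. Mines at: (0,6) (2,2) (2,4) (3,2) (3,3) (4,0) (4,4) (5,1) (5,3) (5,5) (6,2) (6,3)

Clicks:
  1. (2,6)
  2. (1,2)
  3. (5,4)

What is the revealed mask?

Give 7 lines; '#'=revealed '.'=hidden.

Click 1 (2,6) count=0: revealed 8 new [(1,5) (1,6) (2,5) (2,6) (3,5) (3,6) (4,5) (4,6)] -> total=8
Click 2 (1,2) count=1: revealed 1 new [(1,2)] -> total=9
Click 3 (5,4) count=4: revealed 1 new [(5,4)] -> total=10

Answer: .......
..#..##
.....##
.....##
.....##
....#..
.......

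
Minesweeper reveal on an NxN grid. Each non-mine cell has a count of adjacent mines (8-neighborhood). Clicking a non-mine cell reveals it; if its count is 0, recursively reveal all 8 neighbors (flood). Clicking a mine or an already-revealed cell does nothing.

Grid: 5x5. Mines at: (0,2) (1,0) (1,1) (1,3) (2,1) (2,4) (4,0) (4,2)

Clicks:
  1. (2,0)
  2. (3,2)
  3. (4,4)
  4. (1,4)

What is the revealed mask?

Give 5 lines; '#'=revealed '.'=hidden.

Click 1 (2,0) count=3: revealed 1 new [(2,0)] -> total=1
Click 2 (3,2) count=2: revealed 1 new [(3,2)] -> total=2
Click 3 (4,4) count=0: revealed 4 new [(3,3) (3,4) (4,3) (4,4)] -> total=6
Click 4 (1,4) count=2: revealed 1 new [(1,4)] -> total=7

Answer: .....
....#
#....
..###
...##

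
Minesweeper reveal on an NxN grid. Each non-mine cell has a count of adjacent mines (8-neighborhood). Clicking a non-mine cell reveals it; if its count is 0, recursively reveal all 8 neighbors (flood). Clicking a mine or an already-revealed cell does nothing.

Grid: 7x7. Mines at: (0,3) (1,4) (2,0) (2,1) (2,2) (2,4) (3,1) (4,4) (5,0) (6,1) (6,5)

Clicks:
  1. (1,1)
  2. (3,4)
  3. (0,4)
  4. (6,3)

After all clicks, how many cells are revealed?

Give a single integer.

Click 1 (1,1) count=3: revealed 1 new [(1,1)] -> total=1
Click 2 (3,4) count=2: revealed 1 new [(3,4)] -> total=2
Click 3 (0,4) count=2: revealed 1 new [(0,4)] -> total=3
Click 4 (6,3) count=0: revealed 6 new [(5,2) (5,3) (5,4) (6,2) (6,3) (6,4)] -> total=9

Answer: 9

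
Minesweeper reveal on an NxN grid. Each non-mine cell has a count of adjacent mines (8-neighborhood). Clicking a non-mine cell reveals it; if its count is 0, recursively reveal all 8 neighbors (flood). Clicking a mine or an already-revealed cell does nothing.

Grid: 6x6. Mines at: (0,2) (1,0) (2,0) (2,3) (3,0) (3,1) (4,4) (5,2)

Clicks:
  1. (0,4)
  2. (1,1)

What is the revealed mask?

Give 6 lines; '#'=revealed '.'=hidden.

Click 1 (0,4) count=0: revealed 10 new [(0,3) (0,4) (0,5) (1,3) (1,4) (1,5) (2,4) (2,5) (3,4) (3,5)] -> total=10
Click 2 (1,1) count=3: revealed 1 new [(1,1)] -> total=11

Answer: ...###
.#.###
....##
....##
......
......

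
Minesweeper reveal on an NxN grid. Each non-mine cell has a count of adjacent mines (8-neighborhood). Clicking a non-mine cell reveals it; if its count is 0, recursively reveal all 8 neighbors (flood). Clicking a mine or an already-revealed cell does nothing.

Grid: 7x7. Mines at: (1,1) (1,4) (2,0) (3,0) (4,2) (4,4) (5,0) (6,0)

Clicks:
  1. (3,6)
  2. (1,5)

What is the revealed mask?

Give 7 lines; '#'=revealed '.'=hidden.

Click 1 (3,6) count=0: revealed 22 new [(0,5) (0,6) (1,5) (1,6) (2,5) (2,6) (3,5) (3,6) (4,5) (4,6) (5,1) (5,2) (5,3) (5,4) (5,5) (5,6) (6,1) (6,2) (6,3) (6,4) (6,5) (6,6)] -> total=22
Click 2 (1,5) count=1: revealed 0 new [(none)] -> total=22

Answer: .....##
.....##
.....##
.....##
.....##
.######
.######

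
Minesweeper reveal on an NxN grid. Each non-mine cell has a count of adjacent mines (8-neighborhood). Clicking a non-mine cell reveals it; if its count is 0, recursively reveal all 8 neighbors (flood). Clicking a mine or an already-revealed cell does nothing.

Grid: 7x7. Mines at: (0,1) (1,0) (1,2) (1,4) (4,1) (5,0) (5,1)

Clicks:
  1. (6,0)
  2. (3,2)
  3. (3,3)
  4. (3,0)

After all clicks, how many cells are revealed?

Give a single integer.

Click 1 (6,0) count=2: revealed 1 new [(6,0)] -> total=1
Click 2 (3,2) count=1: revealed 1 new [(3,2)] -> total=2
Click 3 (3,3) count=0: revealed 28 new [(0,5) (0,6) (1,5) (1,6) (2,2) (2,3) (2,4) (2,5) (2,6) (3,3) (3,4) (3,5) (3,6) (4,2) (4,3) (4,4) (4,5) (4,6) (5,2) (5,3) (5,4) (5,5) (5,6) (6,2) (6,3) (6,4) (6,5) (6,6)] -> total=30
Click 4 (3,0) count=1: revealed 1 new [(3,0)] -> total=31

Answer: 31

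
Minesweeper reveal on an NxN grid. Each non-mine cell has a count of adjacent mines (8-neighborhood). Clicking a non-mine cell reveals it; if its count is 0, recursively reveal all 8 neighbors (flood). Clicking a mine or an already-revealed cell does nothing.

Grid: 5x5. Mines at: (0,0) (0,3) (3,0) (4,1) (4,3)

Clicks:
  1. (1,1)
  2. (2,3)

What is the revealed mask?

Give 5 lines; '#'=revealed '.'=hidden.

Click 1 (1,1) count=1: revealed 1 new [(1,1)] -> total=1
Click 2 (2,3) count=0: revealed 11 new [(1,2) (1,3) (1,4) (2,1) (2,2) (2,3) (2,4) (3,1) (3,2) (3,3) (3,4)] -> total=12

Answer: .....
.####
.####
.####
.....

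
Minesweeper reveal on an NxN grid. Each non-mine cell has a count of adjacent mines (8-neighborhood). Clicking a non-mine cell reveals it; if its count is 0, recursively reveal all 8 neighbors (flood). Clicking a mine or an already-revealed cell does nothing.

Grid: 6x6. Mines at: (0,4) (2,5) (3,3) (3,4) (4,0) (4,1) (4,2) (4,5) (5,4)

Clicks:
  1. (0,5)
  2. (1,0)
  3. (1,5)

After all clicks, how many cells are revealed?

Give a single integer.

Click 1 (0,5) count=1: revealed 1 new [(0,5)] -> total=1
Click 2 (1,0) count=0: revealed 15 new [(0,0) (0,1) (0,2) (0,3) (1,0) (1,1) (1,2) (1,3) (2,0) (2,1) (2,2) (2,3) (3,0) (3,1) (3,2)] -> total=16
Click 3 (1,5) count=2: revealed 1 new [(1,5)] -> total=17

Answer: 17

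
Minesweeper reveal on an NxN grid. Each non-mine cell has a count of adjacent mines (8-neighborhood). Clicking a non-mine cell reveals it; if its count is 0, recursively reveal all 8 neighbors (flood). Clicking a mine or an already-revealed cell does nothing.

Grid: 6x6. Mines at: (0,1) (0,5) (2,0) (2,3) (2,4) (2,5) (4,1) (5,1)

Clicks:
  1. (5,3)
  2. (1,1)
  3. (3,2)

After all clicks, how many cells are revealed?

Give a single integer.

Click 1 (5,3) count=0: revealed 12 new [(3,2) (3,3) (3,4) (3,5) (4,2) (4,3) (4,4) (4,5) (5,2) (5,3) (5,4) (5,5)] -> total=12
Click 2 (1,1) count=2: revealed 1 new [(1,1)] -> total=13
Click 3 (3,2) count=2: revealed 0 new [(none)] -> total=13

Answer: 13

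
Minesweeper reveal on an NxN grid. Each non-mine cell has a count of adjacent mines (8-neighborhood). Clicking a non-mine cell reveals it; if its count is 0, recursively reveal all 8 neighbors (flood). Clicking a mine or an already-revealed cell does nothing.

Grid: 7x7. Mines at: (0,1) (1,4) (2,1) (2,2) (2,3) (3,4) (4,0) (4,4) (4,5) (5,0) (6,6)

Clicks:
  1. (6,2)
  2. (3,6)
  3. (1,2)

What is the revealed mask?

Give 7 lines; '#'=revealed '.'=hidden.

Click 1 (6,2) count=0: revealed 16 new [(3,1) (3,2) (3,3) (4,1) (4,2) (4,3) (5,1) (5,2) (5,3) (5,4) (5,5) (6,1) (6,2) (6,3) (6,4) (6,5)] -> total=16
Click 2 (3,6) count=1: revealed 1 new [(3,6)] -> total=17
Click 3 (1,2) count=4: revealed 1 new [(1,2)] -> total=18

Answer: .......
..#....
.......
.###..#
.###...
.#####.
.#####.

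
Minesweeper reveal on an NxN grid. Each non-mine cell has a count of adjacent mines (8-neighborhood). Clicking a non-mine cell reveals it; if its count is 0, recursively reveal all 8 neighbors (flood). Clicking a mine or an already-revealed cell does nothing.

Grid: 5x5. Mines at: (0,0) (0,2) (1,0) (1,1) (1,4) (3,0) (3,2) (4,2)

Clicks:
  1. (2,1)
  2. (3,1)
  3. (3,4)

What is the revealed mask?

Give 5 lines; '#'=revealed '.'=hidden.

Click 1 (2,1) count=4: revealed 1 new [(2,1)] -> total=1
Click 2 (3,1) count=3: revealed 1 new [(3,1)] -> total=2
Click 3 (3,4) count=0: revealed 6 new [(2,3) (2,4) (3,3) (3,4) (4,3) (4,4)] -> total=8

Answer: .....
.....
.#.##
.#.##
...##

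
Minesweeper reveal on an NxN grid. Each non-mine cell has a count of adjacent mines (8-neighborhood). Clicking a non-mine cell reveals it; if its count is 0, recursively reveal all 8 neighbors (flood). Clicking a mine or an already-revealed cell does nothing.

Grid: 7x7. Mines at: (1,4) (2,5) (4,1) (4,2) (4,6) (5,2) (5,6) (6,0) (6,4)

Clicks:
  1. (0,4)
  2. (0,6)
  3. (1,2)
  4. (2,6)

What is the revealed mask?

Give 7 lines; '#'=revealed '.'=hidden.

Answer: #######
####.##
####..#
####...
.......
.......
.......

Derivation:
Click 1 (0,4) count=1: revealed 1 new [(0,4)] -> total=1
Click 2 (0,6) count=0: revealed 4 new [(0,5) (0,6) (1,5) (1,6)] -> total=5
Click 3 (1,2) count=0: revealed 16 new [(0,0) (0,1) (0,2) (0,3) (1,0) (1,1) (1,2) (1,3) (2,0) (2,1) (2,2) (2,3) (3,0) (3,1) (3,2) (3,3)] -> total=21
Click 4 (2,6) count=1: revealed 1 new [(2,6)] -> total=22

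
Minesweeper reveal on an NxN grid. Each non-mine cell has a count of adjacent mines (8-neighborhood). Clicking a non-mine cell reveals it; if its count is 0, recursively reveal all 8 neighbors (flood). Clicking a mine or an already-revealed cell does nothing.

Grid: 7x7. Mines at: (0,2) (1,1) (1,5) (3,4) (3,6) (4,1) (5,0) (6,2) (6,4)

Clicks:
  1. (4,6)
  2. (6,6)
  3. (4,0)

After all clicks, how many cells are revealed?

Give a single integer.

Click 1 (4,6) count=1: revealed 1 new [(4,6)] -> total=1
Click 2 (6,6) count=0: revealed 5 new [(4,5) (5,5) (5,6) (6,5) (6,6)] -> total=6
Click 3 (4,0) count=2: revealed 1 new [(4,0)] -> total=7

Answer: 7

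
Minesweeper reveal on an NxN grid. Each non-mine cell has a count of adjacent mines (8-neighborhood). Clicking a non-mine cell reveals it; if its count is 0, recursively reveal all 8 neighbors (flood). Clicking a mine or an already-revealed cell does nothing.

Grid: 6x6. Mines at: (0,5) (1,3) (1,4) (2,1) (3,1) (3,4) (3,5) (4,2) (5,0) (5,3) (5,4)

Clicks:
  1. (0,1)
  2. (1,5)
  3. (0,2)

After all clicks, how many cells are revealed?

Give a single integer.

Answer: 7

Derivation:
Click 1 (0,1) count=0: revealed 6 new [(0,0) (0,1) (0,2) (1,0) (1,1) (1,2)] -> total=6
Click 2 (1,5) count=2: revealed 1 new [(1,5)] -> total=7
Click 3 (0,2) count=1: revealed 0 new [(none)] -> total=7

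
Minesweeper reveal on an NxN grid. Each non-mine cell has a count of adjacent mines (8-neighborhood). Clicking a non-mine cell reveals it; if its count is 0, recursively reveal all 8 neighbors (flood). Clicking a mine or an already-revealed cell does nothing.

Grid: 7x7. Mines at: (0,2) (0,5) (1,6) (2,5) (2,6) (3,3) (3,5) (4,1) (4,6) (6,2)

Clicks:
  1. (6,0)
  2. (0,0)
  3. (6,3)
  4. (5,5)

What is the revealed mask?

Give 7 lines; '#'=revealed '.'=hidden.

Click 1 (6,0) count=0: revealed 4 new [(5,0) (5,1) (6,0) (6,1)] -> total=4
Click 2 (0,0) count=0: revealed 11 new [(0,0) (0,1) (1,0) (1,1) (1,2) (2,0) (2,1) (2,2) (3,0) (3,1) (3,2)] -> total=15
Click 3 (6,3) count=1: revealed 1 new [(6,3)] -> total=16
Click 4 (5,5) count=1: revealed 1 new [(5,5)] -> total=17

Answer: ##.....
###....
###....
###....
.......
##...#.
##.#...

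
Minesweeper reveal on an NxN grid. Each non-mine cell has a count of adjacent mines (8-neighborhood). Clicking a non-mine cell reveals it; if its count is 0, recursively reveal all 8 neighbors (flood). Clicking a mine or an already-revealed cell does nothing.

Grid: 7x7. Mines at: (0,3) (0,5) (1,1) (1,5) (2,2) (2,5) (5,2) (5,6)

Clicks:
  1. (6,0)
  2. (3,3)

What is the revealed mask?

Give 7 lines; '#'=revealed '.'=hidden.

Click 1 (6,0) count=0: revealed 10 new [(2,0) (2,1) (3,0) (3,1) (4,0) (4,1) (5,0) (5,1) (6,0) (6,1)] -> total=10
Click 2 (3,3) count=1: revealed 1 new [(3,3)] -> total=11

Answer: .......
.......
##.....
##.#...
##.....
##.....
##.....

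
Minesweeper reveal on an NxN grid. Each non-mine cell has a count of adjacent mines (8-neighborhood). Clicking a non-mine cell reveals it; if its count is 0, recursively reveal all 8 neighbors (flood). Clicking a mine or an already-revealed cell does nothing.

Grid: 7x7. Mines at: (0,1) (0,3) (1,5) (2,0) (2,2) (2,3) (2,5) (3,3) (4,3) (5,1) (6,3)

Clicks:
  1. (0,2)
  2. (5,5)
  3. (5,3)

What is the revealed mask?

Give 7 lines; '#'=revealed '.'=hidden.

Click 1 (0,2) count=2: revealed 1 new [(0,2)] -> total=1
Click 2 (5,5) count=0: revealed 12 new [(3,4) (3,5) (3,6) (4,4) (4,5) (4,6) (5,4) (5,5) (5,6) (6,4) (6,5) (6,6)] -> total=13
Click 3 (5,3) count=2: revealed 1 new [(5,3)] -> total=14

Answer: ..#....
.......
.......
....###
....###
...####
....###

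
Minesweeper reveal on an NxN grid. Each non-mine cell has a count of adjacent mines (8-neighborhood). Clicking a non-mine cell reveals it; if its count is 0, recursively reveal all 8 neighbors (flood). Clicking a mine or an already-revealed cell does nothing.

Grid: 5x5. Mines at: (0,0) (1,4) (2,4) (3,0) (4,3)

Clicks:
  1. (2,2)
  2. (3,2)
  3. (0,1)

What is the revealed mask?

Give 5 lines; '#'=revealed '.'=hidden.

Click 1 (2,2) count=0: revealed 12 new [(0,1) (0,2) (0,3) (1,1) (1,2) (1,3) (2,1) (2,2) (2,3) (3,1) (3,2) (3,3)] -> total=12
Click 2 (3,2) count=1: revealed 0 new [(none)] -> total=12
Click 3 (0,1) count=1: revealed 0 new [(none)] -> total=12

Answer: .###.
.###.
.###.
.###.
.....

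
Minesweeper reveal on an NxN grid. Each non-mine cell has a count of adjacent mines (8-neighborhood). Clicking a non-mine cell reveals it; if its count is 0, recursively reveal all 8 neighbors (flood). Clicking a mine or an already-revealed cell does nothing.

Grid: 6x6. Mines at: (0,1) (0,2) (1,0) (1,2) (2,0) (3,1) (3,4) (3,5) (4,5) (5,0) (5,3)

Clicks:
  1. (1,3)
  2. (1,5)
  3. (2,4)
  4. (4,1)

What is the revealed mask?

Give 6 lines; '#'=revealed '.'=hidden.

Answer: ...###
...###
...###
......
.#....
......

Derivation:
Click 1 (1,3) count=2: revealed 1 new [(1,3)] -> total=1
Click 2 (1,5) count=0: revealed 8 new [(0,3) (0,4) (0,5) (1,4) (1,5) (2,3) (2,4) (2,5)] -> total=9
Click 3 (2,4) count=2: revealed 0 new [(none)] -> total=9
Click 4 (4,1) count=2: revealed 1 new [(4,1)] -> total=10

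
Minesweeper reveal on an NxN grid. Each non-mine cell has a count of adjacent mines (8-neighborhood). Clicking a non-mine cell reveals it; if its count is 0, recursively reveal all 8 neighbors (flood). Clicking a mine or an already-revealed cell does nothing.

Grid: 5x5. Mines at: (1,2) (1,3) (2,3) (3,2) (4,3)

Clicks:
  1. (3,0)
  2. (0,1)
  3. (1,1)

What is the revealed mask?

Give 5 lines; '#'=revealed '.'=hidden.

Click 1 (3,0) count=0: revealed 10 new [(0,0) (0,1) (1,0) (1,1) (2,0) (2,1) (3,0) (3,1) (4,0) (4,1)] -> total=10
Click 2 (0,1) count=1: revealed 0 new [(none)] -> total=10
Click 3 (1,1) count=1: revealed 0 new [(none)] -> total=10

Answer: ##...
##...
##...
##...
##...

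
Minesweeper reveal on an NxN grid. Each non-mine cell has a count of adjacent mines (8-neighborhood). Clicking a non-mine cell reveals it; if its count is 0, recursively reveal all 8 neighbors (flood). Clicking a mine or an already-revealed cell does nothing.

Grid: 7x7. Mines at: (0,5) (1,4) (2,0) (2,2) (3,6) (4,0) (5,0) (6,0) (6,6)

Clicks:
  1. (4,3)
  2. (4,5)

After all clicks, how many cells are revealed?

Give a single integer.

Click 1 (4,3) count=0: revealed 23 new [(2,3) (2,4) (2,5) (3,1) (3,2) (3,3) (3,4) (3,5) (4,1) (4,2) (4,3) (4,4) (4,5) (5,1) (5,2) (5,3) (5,4) (5,5) (6,1) (6,2) (6,3) (6,4) (6,5)] -> total=23
Click 2 (4,5) count=1: revealed 0 new [(none)] -> total=23

Answer: 23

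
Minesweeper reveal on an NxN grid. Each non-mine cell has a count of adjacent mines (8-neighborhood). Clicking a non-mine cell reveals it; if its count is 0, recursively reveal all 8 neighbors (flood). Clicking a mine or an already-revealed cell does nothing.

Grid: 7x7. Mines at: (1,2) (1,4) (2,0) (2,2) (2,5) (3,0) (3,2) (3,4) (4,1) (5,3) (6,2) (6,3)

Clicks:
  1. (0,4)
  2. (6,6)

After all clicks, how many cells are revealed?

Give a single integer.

Answer: 12

Derivation:
Click 1 (0,4) count=1: revealed 1 new [(0,4)] -> total=1
Click 2 (6,6) count=0: revealed 11 new [(3,5) (3,6) (4,4) (4,5) (4,6) (5,4) (5,5) (5,6) (6,4) (6,5) (6,6)] -> total=12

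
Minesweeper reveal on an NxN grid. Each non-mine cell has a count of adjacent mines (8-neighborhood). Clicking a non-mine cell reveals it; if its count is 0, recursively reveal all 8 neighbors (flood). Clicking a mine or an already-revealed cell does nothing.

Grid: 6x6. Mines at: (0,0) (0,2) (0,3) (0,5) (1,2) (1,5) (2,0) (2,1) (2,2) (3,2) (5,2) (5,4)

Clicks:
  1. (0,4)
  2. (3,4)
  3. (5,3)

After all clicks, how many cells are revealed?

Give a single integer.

Click 1 (0,4) count=3: revealed 1 new [(0,4)] -> total=1
Click 2 (3,4) count=0: revealed 9 new [(2,3) (2,4) (2,5) (3,3) (3,4) (3,5) (4,3) (4,4) (4,5)] -> total=10
Click 3 (5,3) count=2: revealed 1 new [(5,3)] -> total=11

Answer: 11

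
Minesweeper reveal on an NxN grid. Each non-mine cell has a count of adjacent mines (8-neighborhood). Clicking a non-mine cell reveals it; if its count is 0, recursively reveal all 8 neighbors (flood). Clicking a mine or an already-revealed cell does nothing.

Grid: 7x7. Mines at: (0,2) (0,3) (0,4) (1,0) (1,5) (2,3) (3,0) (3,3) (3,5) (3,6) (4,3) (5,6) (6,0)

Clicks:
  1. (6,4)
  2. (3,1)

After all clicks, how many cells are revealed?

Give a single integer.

Answer: 11

Derivation:
Click 1 (6,4) count=0: revealed 10 new [(5,1) (5,2) (5,3) (5,4) (5,5) (6,1) (6,2) (6,3) (6,4) (6,5)] -> total=10
Click 2 (3,1) count=1: revealed 1 new [(3,1)] -> total=11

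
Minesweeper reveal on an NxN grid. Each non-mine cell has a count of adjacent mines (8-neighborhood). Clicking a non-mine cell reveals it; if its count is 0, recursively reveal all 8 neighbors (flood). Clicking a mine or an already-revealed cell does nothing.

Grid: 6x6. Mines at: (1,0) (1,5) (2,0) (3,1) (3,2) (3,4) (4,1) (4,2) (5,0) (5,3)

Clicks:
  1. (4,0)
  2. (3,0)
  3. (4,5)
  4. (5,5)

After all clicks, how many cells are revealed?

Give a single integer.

Click 1 (4,0) count=3: revealed 1 new [(4,0)] -> total=1
Click 2 (3,0) count=3: revealed 1 new [(3,0)] -> total=2
Click 3 (4,5) count=1: revealed 1 new [(4,5)] -> total=3
Click 4 (5,5) count=0: revealed 3 new [(4,4) (5,4) (5,5)] -> total=6

Answer: 6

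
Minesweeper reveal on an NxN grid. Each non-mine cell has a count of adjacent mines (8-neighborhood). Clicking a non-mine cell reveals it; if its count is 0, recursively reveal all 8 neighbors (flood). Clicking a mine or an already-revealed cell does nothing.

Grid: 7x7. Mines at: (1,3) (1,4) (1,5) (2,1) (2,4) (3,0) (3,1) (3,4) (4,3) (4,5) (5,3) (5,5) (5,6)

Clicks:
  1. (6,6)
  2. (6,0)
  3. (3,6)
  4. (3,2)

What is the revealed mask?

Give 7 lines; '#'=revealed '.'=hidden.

Click 1 (6,6) count=2: revealed 1 new [(6,6)] -> total=1
Click 2 (6,0) count=0: revealed 9 new [(4,0) (4,1) (4,2) (5,0) (5,1) (5,2) (6,0) (6,1) (6,2)] -> total=10
Click 3 (3,6) count=1: revealed 1 new [(3,6)] -> total=11
Click 4 (3,2) count=3: revealed 1 new [(3,2)] -> total=12

Answer: .......
.......
.......
..#...#
###....
###....
###...#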